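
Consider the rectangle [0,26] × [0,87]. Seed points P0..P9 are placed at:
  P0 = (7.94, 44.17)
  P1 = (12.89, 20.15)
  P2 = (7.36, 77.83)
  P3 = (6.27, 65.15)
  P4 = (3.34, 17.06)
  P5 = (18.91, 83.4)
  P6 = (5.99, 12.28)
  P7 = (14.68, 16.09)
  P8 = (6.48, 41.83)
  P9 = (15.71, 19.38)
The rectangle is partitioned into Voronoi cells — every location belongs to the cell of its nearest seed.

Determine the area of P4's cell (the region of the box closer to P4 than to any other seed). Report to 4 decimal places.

Area of P4's cell: 105.7052

1. box [0,26]×[0,87]: [(0, 0) (26, 0) (26, 87) (0, 87)]
2. ⊥bis P4·P0 via (5.64,30.615): [(0, 31.572) (0, 0) (26, 0) (26, 27.1603)]  |A|=763.5202
3. ⊥bis P4·P1 via (8.115,18.605): [(4.1471, 30.8683) (0, 31.572) (0, 0) (14.1348, 0)]  |A|=283.6251
4. ⊥bis P4·P2 via (5.35,47.445): [(4.1471, 30.8683) (0, 31.572) (0, 0) (14.1348, 0)]  |A|=283.6251
5. ⊥bis P4·P3 via (4.805,41.105): [(4.1471, 30.8683) (0, 31.572) (0, 0) (14.1348, 0)]  |A|=283.6251
6. ⊥bis P4·P5 via (11.125,50.23): [(4.1471, 30.8683) (0, 31.572) (0, 0) (14.1348, 0)]  |A|=283.6251
7. ⊥bis P4·P6 via (4.665,14.67): [(8.6698, 16.8902) (4.1471, 30.8683) (0, 31.572) (0, 12.0838)]  |A|=111.8726
8. ⊥bis P4·P7 via (9.01,16.575): [(8.6698, 16.8902) (4.1471, 30.8683) (0, 31.572) (0, 12.0838)]  |A|=111.8726
9. ⊥bis P4·P8 via (4.91,29.445): [(8.6698, 16.8902) (4.5947, 29.485) (0, 30.0674) (0, 12.0838)]  |A|=105.7052
10. ⊥bis P4·P9 via (9.525,18.22): [(8.6698, 16.8902) (4.5947, 29.485) (0, 30.0674) (0, 12.0838)]  |A|=105.7052
11. canonical 4-gon: [(8.6698, 16.8902) (4.5947, 29.485) (0, 30.0674) (0, 12.0838)]
12. shoelace: 105.7052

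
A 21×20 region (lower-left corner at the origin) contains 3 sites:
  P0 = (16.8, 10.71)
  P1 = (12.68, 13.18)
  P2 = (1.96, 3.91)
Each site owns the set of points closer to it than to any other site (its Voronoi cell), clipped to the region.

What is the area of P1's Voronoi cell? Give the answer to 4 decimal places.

1. box [0,21]×[0,20]: [(0, 0) (21, 0) (21, 20) (0, 20)]
2. ⊥bis P1·P0 via (14.74,11.945): [(0, 0) (7.5788, 0) (19.5691, 20) (0, 20)]  |A|=271.4789
3. ⊥bis P1·P2 via (7.32,8.545): [(0, 17.01) (10.4982, 4.8696) (19.5691, 20) (0, 20)]  |A|=163.7386
4. canonical 4-gon: [(0, 17.01) (10.4982, 4.8696) (19.5691, 20) (0, 20)]
5. shoelace: 163.7386

Area of P1's cell: 163.7386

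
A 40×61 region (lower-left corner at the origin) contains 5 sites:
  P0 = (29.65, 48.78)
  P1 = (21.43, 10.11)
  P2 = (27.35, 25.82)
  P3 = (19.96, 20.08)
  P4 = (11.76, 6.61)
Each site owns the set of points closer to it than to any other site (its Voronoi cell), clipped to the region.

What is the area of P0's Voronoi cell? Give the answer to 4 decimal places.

Area of P0's cell: 899.1543

1. box [0,40]×[0,61]: [(0, 0) (40, 0) (40, 61) (0, 61)]
2. ⊥bis P0·P1 via (25.54,29.445): [(0, 34.874) (40, 26.3713) (40, 61) (0, 61)]  |A|=1215.095
3. ⊥bis P0·P2 via (28.5,37.3): [(0, 40.155) (40, 36.148) (40, 61) (0, 61)]  |A|=913.9408
4. ⊥bis P0·P3 via (24.805,34.43): [(0, 42.8049) (11.1598, 39.037) (40, 36.148) (40, 61) (0, 61)]  |A|=899.1543
5. ⊥bis P0·P4 via (20.705,27.695): [(0, 42.8049) (11.1598, 39.037) (40, 36.148) (40, 61) (0, 61)]  |A|=899.1543
6. canonical 5-gon: [(0, 42.8049) (11.1598, 39.037) (40, 36.148) (40, 61) (0, 61)]
7. shoelace: 899.1543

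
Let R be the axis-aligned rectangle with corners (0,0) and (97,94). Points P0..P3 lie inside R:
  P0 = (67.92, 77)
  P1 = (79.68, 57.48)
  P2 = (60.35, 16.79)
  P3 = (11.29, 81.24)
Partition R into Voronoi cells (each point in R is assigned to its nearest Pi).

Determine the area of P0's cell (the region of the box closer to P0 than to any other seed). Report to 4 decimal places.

Area of P0's cell: 1741.5280

1. box [0,97]×[0,94]: [(0, 0) (97, 0) (97, 94) (0, 94)]
2. ⊥bis P0·P1 via (73.8,67.24): [(0, 22.7785) (97, 81.217) (97, 94) (0, 94)]  |A|=4074.2147
3. ⊥bis P0·P2 via (64.135,46.895): [(0, 54.9585) (44.192, 49.4024) (97, 81.217) (97, 94) (0, 94)]  |A|=3363.167
4. ⊥bis P0·P3 via (39.605,79.12): [(37.4435, 50.2508) (44.192, 49.4024) (97, 81.217) (97, 94) (40.7191, 94)]  |A|=1741.528
5. canonical 5-gon: [(37.4435, 50.2508) (44.192, 49.4024) (97, 81.217) (97, 94) (40.7191, 94)]
6. shoelace: 1741.528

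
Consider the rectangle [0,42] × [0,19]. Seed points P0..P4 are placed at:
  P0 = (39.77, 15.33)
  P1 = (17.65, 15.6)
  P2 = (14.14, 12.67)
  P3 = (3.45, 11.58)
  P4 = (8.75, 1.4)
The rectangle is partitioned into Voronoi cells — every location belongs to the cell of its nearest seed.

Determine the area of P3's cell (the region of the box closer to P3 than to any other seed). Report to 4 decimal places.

Area of P3's cell: 116.2784

1. box [0,42]×[0,19]: [(0, 0) (42, 0) (42, 19) (0, 19)]
2. ⊥bis P3·P0 via (21.61,13.455): [(0, 0) (22.9992, 0) (21.0375, 19) (0, 19)]  |A|=418.3486
3. ⊥bis P3·P1 via (10.55,13.59): [(0, 0) (14.3973, 0) (9.0184, 19) (0, 19)]  |A|=222.4496
4. ⊥bis P3·P2 via (8.795,12.125): [(0, 0) (10.0313, 0) (8.094, 19) (0, 19)]  |A|=172.1905
5. ⊥bis P3·P4 via (6.1,6.49): [(0, 3.3142) (9.2048, 8.1064) (8.094, 19) (0, 19)]  |A|=116.2784
6. canonical 4-gon: [(0, 3.3142) (9.2048, 8.1064) (8.094, 19) (0, 19)]
7. shoelace: 116.2784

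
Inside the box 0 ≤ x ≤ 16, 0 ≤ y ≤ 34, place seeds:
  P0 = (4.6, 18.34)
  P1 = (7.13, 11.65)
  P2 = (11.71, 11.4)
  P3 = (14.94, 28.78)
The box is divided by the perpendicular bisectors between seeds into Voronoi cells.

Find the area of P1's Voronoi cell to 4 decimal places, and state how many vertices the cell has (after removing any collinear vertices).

1. box [0,16]×[0,34]: [(0, 0) (16, 0) (16, 34) (0, 34)]
2. ⊥bis P1·P0 via (5.865,14.995): [(0, 12.777) (0, 0) (16, 0) (16, 18.8278)]  |A|=252.8385
3. ⊥bis P1·P2 via (9.42,11.525): [(9.6883, 16.4409) (0, 12.777) (0, 0) (8.7909, 0)]  |A|=134.1591
4. ⊥bis P1·P3 via (11.035,20.215): [(9.6883, 16.4409) (0, 12.777) (0, 0) (8.7909, 0)]  |A|=134.1591
5. canonical 4-gon: [(9.6883, 16.4409) (0, 12.777) (0, 0) (8.7909, 0)]
6. shoelace: 134.1591

Area of P1's cell: 134.1591 (4 vertices)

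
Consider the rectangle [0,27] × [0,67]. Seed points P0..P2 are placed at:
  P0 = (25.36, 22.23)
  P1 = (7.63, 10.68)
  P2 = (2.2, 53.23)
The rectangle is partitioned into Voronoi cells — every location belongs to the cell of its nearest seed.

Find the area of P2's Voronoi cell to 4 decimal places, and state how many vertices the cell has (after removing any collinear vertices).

1. box [0,27]×[0,67]: [(0, 0) (27, 0) (27, 67) (0, 67)]
2. ⊥bis P2·P0 via (13.78,37.73): [(0, 27.435) (27, 47.6066) (27, 67) (0, 67)]  |A|=795.9381
3. ⊥bis P2·P1 via (4.915,31.955): [(0, 31.3278) (6.2839, 32.1297) (27, 47.6066) (27, 67) (0, 67)]  |A|=783.7072
4. canonical 5-gon: [(0, 31.3278) (6.2839, 32.1297) (27, 47.6066) (27, 67) (0, 67)]
5. shoelace: 783.7072

Area of P2's cell: 783.7072 (5 vertices)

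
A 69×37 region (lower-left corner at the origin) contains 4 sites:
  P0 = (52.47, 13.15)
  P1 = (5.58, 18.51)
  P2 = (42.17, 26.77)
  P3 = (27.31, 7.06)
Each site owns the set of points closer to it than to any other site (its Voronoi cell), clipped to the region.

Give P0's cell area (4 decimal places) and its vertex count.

Area of P0's cell: 727.3643 (4 vertices)

1. box [0,69]×[0,37]: [(0, 0) (69, 0) (69, 37) (0, 37)]
2. ⊥bis P0·P1 via (29.025,15.83): [(27.2155, 0) (69, 0) (69, 37) (31.4449, 37)]  |A|=1467.7823
3. ⊥bis P0·P2 via (47.32,19.96): [(27.8106, 5.2062) (27.2155, 0) (69, 0) (69, 36.3553)]  |A|=857.4957
4. ⊥bis P0·P3 via (39.89,10.105): [(39.0233, 13.6857) (42.3359, 0) (69, 0) (69, 36.3553)]  |A|=727.3643
5. canonical 4-gon: [(39.0233, 13.6857) (42.3359, 0) (69, 0) (69, 36.3553)]
6. shoelace: 727.3643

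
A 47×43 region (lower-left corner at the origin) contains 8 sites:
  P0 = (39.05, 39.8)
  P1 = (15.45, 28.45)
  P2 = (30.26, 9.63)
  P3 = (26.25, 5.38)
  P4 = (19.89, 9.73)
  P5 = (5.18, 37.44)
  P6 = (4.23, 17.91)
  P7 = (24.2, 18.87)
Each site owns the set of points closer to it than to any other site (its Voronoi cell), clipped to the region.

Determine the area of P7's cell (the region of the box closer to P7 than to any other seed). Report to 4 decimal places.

1. box [0,47]×[0,43]: [(0, 0) (47, 0) (47, 43) (0, 43)]
2. ⊥bis P7·P0 via (31.625,29.335): [(0, 0) (47, 0) (47, 18.4263) (12.3652, 43) (0, 43)]  |A|=1595.4473
3. ⊥bis P7·P1 via (19.825,23.66): [(0, 5.5526) (0, 0) (47, 0) (47, 18.4263) (28.4808, 31.5659)]  |A|=991.4894
4. ⊥bis P7·P2 via (27.23,14.25): [(0, 5.5526) (0, 0) (5.5023, 0) (40.5623, 22.9939) (28.4808, 31.5659)]  |A|=455.0804
5. ⊥bis P7·P3 via (25.225,12.125): [(3.5974, 8.8384) (23.6174, 11.8807) (40.5623, 22.9939) (28.4808, 31.5659)]  |A|=329.4076
6. ⊥bis P7·P4 via (22.045,14.3): [(13.8224, 18.1774) (25.1056, 12.8567) (40.5623, 22.9939) (28.4808, 31.5659)]  |A|=242.012
7. ⊥bis P7·P5 via (14.69,28.155): [(13.8224, 18.1774) (25.1056, 12.8567) (40.5623, 22.9939) (28.4808, 31.5659)]  |A|=242.012
8. ⊥bis P7·P6 via (14.215,18.39): [(14.2083, 18.5299) (14.2346, 17.983) (25.1056, 12.8567) (40.5623, 22.9939) (28.4808, 31.5659)]  |A|=241.9019
9. canonical 5-gon: [(14.2083, 18.5299) (14.2346, 17.983) (25.1056, 12.8567) (40.5623, 22.9939) (28.4808, 31.5659)]
10. shoelace: 241.9019

Area of P7's cell: 241.9019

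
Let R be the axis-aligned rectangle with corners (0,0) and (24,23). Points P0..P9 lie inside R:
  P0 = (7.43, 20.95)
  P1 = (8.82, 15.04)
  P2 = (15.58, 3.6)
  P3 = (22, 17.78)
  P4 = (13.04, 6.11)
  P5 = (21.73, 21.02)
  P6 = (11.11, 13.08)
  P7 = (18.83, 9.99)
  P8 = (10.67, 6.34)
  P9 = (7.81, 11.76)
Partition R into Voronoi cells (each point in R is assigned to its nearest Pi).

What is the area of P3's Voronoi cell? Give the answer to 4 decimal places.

1. box [0,24]×[0,23]: [(0, 0) (24, 0) (24, 23) (0, 23)]
2. ⊥bis P3·P0 via (14.715,19.365): [(10.5018, 0) (24, 0) (24, 23) (15.5059, 23)]  |A|=252.9124
3. ⊥bis P3·P1 via (15.41,16.41): [(14.7563, 19.5546) (18.8215, 0) (24, 0) (24, 23) (15.5059, 23)]  |A|=171.5677
4. ⊥bis P3·P2 via (18.79,10.69): [(14.7563, 19.5546) (16.3715, 11.785) (24, 8.3312) (24, 23) (15.5059, 23)]  |A|=109.2762
5. ⊥bis P3·P4 via (17.52,11.945): [(14.7563, 19.5546) (16.1138, 13.0247) (19.6785, 10.2877) (24, 8.3312) (24, 23) (15.5059, 23)]  |A|=107.4193
6. ⊥bis P3·P5 via (21.865,19.4): [(14.9089, 18.8203) (16.1138, 13.0247) (19.6785, 10.2877) (24, 8.3312) (24, 19.5779)]  |A|=73.5745
7. ⊥bis P3·P6 via (16.555,15.43): [(15.0854, 18.835) (18.3262, 11.326) (19.6785, 10.2877) (24, 8.3312) (24, 19.5779)]  |A|=67.4999
8. ⊥bis P3·P7 via (20.415,13.885): [(15.0854, 18.835) (16.5415, 15.4612) (24, 12.4261) (24, 19.5779)]  |A|=42.2495
9. ⊥bis P3·P8 via (16.335,12.06): [(15.0854, 18.835) (16.5415, 15.4612) (24, 12.4261) (24, 19.5779)]  |A|=42.2495
10. ⊥bis P3·P9 via (14.905,14.77): [(15.0854, 18.835) (16.5415, 15.4612) (24, 12.4261) (24, 19.5779)]  |A|=42.2495
11. canonical 4-gon: [(15.0854, 18.835) (16.5415, 15.4612) (24, 12.4261) (24, 19.5779)]
12. shoelace: 42.2495

Area of P3's cell: 42.2495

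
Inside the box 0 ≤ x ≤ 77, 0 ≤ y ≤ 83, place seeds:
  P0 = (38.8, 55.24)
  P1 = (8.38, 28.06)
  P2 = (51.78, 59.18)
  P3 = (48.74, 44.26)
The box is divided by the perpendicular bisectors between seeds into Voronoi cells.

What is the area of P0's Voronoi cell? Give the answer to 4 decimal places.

Area of P0's cell: 1446.7659

1. box [0,77]×[0,83]: [(0, 0) (77, 0) (77, 83) (0, 83)]
2. ⊥bis P0·P1 via (23.59,41.65): [(0, 68.0521) (60.8039, 0) (77, 0) (77, 83) (0, 83)]  |A|=4322.0847
3. ⊥bis P0·P2 via (45.29,57.21): [(0, 68.0521) (60.8039, 0) (62.6557, 0) (37.4616, 83) (0, 83)]  |A|=2085.9547
4. ⊥bis P0·P3 via (43.77,49.75): [(0, 68.0521) (28.6128, 36.0285) (46.7387, 52.4375) (37.4616, 83) (0, 83)]  |A|=1446.7659
5. canonical 5-gon: [(0, 68.0521) (28.6128, 36.0285) (46.7387, 52.4375) (37.4616, 83) (0, 83)]
6. shoelace: 1446.7659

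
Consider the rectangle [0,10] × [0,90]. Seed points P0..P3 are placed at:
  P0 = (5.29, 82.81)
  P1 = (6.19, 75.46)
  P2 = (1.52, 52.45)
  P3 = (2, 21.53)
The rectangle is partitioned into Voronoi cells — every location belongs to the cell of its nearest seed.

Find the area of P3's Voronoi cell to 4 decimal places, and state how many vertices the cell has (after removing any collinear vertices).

Area of P3's cell: 370.4030 (4 vertices)

1. box [0,10]×[0,90]: [(0, 0) (10, 0) (10, 90) (0, 90)]
2. ⊥bis P3·P0 via (3.645,52.17): [(0, 52.3657) (0, 0) (10, 0) (10, 51.8288)]  |A|=520.9725
3. ⊥bis P3·P1 via (4.095,48.495): [(0, 48.8132) (0, 0) (10, 0) (10, 48.0362)]  |A|=484.2469
4. ⊥bis P3·P2 via (1.76,36.99): [(0, 36.9627) (0, 0) (10, 0) (10, 37.1179)]  |A|=370.403
5. canonical 4-gon: [(0, 36.9627) (0, 0) (10, 0) (10, 37.1179)]
6. shoelace: 370.403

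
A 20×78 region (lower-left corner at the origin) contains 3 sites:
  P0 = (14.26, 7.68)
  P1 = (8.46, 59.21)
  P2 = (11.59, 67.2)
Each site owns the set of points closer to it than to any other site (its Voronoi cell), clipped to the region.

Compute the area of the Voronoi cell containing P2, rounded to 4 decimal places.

Area of P2's cell: 295.7041

1. box [0,20]×[0,78]: [(0, 0) (20, 0) (20, 78) (0, 78)]
2. ⊥bis P2·P0 via (12.925,37.44): [(0, 36.8602) (20, 37.7574) (20, 78) (0, 78)]  |A|=813.8242
3. ⊥bis P2·P1 via (10.025,63.205): [(0, 67.1322) (20, 59.2974) (20, 78) (0, 78)]  |A|=295.7041
4. canonical 4-gon: [(0, 67.1322) (20, 59.2974) (20, 78) (0, 78)]
5. shoelace: 295.7041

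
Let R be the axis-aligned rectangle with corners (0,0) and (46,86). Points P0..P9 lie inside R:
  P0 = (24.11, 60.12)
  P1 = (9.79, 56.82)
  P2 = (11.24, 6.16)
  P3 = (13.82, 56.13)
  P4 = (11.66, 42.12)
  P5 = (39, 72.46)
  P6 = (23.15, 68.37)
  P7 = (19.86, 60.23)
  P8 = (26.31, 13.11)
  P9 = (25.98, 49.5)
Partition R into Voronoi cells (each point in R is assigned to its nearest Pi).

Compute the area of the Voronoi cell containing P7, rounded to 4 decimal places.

Area of P7's cell: 77.4048

1. box [0,46]×[0,86]: [(0, 0) (46, 0) (46, 86) (0, 86)]
2. ⊥bis P7·P0 via (21.985,60.175): [(0, 0) (20.4275, 0) (22.6534, 86) (0, 86)]  |A|=1852.4805
3. ⊥bis P7·P1 via (14.825,58.525): [(21.4369, 38.9995) (22.6534, 86) (5.5212, 86)]  |A|=402.6128
4. ⊥bis P7·P2 via (15.55,33.195): [(21.4369, 38.9995) (22.6534, 86) (5.5212, 86)]  |A|=402.6128
5. ⊥bis P7·P3 via (16.84,58.18): [(13.0523, 63.7599) (21.7463, 50.9522) (22.6534, 86) (5.5212, 86)]  |A|=348.6731
6. ⊥bis P7·P4 via (15.76,51.175): [(13.0523, 63.7599) (21.7463, 50.9522) (22.6534, 86) (5.5212, 86)]  |A|=348.6731
7. ⊥bis P7·P5 via (29.43,66.345): [(13.0523, 63.7599) (21.7463, 50.9522) (22.4283, 77.3027) (16.8709, 86) (5.5212, 86)]  |A|=323.5271
8. ⊥bis P7·P6 via (21.505,64.3): [(11.5001, 68.3438) (13.0523, 63.7599) (21.7463, 50.9522) (22.0857, 64.0653)]  |A|=80.1168
9. ⊥bis P7·P8 via (23.085,36.67): [(11.5001, 68.3438) (13.0523, 63.7599) (21.7463, 50.9522) (22.0857, 64.0653)]  |A|=80.1168
10. ⊥bis P7·P9 via (22.92,54.865): [(11.5001, 68.3438) (13.0523, 63.7599) (20.1592, 53.2903) (21.8315, 54.2442) (22.0857, 64.0653)]  |A|=77.4048
11. canonical 5-gon: [(11.5001, 68.3438) (13.0523, 63.7599) (20.1592, 53.2903) (21.8315, 54.2442) (22.0857, 64.0653)]
12. shoelace: 77.4048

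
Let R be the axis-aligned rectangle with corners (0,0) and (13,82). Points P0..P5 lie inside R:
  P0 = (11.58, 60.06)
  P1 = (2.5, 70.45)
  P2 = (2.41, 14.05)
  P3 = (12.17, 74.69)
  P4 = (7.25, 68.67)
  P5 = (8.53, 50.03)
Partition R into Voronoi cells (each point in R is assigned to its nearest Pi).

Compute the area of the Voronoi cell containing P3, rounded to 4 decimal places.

1. box [0,13]×[0,82]: [(0, 0) (13, 0) (13, 82) (0, 82)]
2. ⊥bis P3·P0 via (11.875,67.375): [(0, 67.8539) (13, 67.3296) (13, 82) (0, 82)]  |A|=187.3071
3. ⊥bis P3·P1 via (7.335,72.57): [(9.5721, 67.4679) (13, 67.3296) (13, 82) (3.2002, 82)]  |A|=96.3498
4. ⊥bis P3·P2 via (7.29,44.37): [(9.5721, 67.4679) (13, 67.3296) (13, 82) (3.2002, 82)]  |A|=96.3498
5. ⊥bis P3·P4 via (9.71,71.68): [(6.6168, 74.208) (13, 68.9912) (13, 82) (3.2002, 82)]  |A|=79.699
6. ⊥bis P3·P5 via (10.35,62.36): [(6.6168, 74.208) (13, 68.9912) (13, 82) (3.2002, 82)]  |A|=79.699
7. canonical 4-gon: [(6.6168, 74.208) (13, 68.9912) (13, 82) (3.2002, 82)]
8. shoelace: 79.699

Area of P3's cell: 79.6990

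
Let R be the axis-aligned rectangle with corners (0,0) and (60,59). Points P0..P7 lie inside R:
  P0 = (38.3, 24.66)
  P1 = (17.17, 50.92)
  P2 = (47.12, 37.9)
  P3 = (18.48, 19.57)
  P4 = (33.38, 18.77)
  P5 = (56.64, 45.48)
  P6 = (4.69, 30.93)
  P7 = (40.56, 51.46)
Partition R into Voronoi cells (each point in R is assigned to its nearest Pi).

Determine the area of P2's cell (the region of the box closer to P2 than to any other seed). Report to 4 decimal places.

1. box [0,60]×[0,59]: [(0, 0) (60, 0) (60, 59) (0, 59)]
2. ⊥bis P2·P0 via (42.71,31.28): [(60, 19.762) (60, 59) (1.0986, 59)]  |A|=1155.586
3. ⊥bis P2·P1 via (32.145,44.41): [(30.0914, 39.6861) (60, 19.762) (60, 59) (38.4876, 59)]  |A|=794.5209
4. ⊥bis P2·P3 via (32.8,28.735): [(30.0914, 39.6861) (60, 19.762) (60, 59) (38.4876, 59)]  |A|=794.5209
5. ⊥bis P2·P4 via (40.25,28.335): [(30.0914, 39.6861) (60, 19.762) (60, 59) (38.4876, 59)]  |A|=794.5209
6. ⊥bis P2·P5 via (51.88,41.69): [(38.3498, 58.683) (30.0914, 39.6861) (60, 19.762) (60, 31.4918)]  |A|=493.3329
7. ⊥bis P2·P6 via (25.905,34.415): [(38.3498, 58.683) (30.0914, 39.6861) (60, 19.762) (60, 31.4918)]  |A|=493.3329
8. ⊥bis P2·P7 via (43.84,44.68): [(47.9256, 46.6565) (31.5326, 38.726) (60, 19.762) (60, 31.4918)]  |A|=339.1335
9. canonical 4-gon: [(47.9256, 46.6565) (31.5326, 38.726) (60, 19.762) (60, 31.4918)]
10. shoelace: 339.1335

Area of P2's cell: 339.1335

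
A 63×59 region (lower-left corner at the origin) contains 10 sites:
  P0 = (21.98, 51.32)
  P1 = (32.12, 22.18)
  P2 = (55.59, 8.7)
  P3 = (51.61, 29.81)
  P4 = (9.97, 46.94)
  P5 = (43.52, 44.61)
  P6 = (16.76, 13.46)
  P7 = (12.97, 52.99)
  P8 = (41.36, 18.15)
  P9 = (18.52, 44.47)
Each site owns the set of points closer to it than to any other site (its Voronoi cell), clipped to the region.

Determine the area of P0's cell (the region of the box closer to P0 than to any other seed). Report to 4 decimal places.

Area of P0's cell: 216.9779

1. box [0,63]×[0,59]: [(0, 0) (63, 0) (63, 59) (0, 59)]
2. ⊥bis P0·P1 via (27.05,36.75): [(0, 27.3373) (63, 49.2597) (63, 59) (0, 59)]  |A|=1304.1951
3. ⊥bis P0·P2 via (38.785,30.01): [(0, 27.3373) (63, 49.2597) (63, 59) (0, 59)]  |A|=1304.1951
4. ⊥bis P0·P3 via (36.795,40.565): [(0, 27.3373) (36.3832, 39.9977) (50.178, 59) (0, 59)]  |A|=1052.7433
5. ⊥bis P0·P4 via (15.975,49.13): [(21.2287, 34.7243) (36.3832, 39.9977) (50.178, 59) (12.3754, 59)]  |A|=566.4529
6. ⊥bis P0·P5 via (32.75,47.965): [(21.2287, 34.7243) (29.5246, 37.6111) (36.1876, 59) (12.3754, 59)]  |A|=368.1306
7. ⊥bis P0·P6 via (19.37,32.39): [(21.2287, 34.7243) (29.5246, 37.6111) (36.1876, 59) (12.3754, 59)]  |A|=368.1306
8. ⊥bis P0·P7 via (17.475,52.155): [(16.5978, 47.4223) (21.2287, 34.7243) (29.5246, 37.6111) (36.1876, 59) (18.7437, 59)]  |A|=331.2656
9. ⊥bis P0·P8 via (31.67,34.735): [(16.5978, 47.4223) (21.2287, 34.7243) (29.5246, 37.6111) (36.1876, 59) (18.7437, 59)]  |A|=331.2656
10. ⊥bis P0·P9 via (20.25,47.895): [(16.9906, 49.5414) (31.0317, 42.4491) (36.1876, 59) (18.7437, 59)]  |A|=216.9779
11. canonical 4-gon: [(16.9906, 49.5414) (31.0317, 42.4491) (36.1876, 59) (18.7437, 59)]
12. shoelace: 216.9779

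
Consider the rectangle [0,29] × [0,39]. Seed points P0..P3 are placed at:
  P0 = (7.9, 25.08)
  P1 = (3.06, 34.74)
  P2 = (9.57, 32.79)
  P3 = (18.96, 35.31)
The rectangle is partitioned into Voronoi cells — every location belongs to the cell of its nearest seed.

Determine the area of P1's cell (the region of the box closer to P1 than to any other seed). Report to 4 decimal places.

1. box [0,29]×[0,39]: [(0, 0) (29, 0) (29, 39) (0, 39)]
2. ⊥bis P1·P0 via (5.48,29.91): [(0, 27.1643) (23.6224, 39) (0, 39)]  |A|=139.7937
3. ⊥bis P1·P2 via (6.315,33.765): [(0, 27.1643) (5.1038, 29.7215) (7.8831, 39) (0, 39)]  |A|=66.7751
4. ⊥bis P1·P3 via (11.01,35.025): [(0, 27.1643) (5.1038, 29.7215) (7.8831, 39) (0, 39)]  |A|=66.7751
5. canonical 4-gon: [(0, 27.1643) (5.1038, 29.7215) (7.8831, 39) (0, 39)]
6. shoelace: 66.7751

Area of P1's cell: 66.7751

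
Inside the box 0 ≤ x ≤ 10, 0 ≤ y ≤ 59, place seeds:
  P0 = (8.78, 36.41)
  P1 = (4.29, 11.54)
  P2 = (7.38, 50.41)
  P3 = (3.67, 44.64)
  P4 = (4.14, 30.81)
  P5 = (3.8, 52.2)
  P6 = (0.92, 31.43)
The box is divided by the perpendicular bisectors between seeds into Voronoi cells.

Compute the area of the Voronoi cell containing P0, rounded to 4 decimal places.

1. box [0,10]×[0,59]: [(0, 0) (10, 0) (10, 59) (0, 59)]
2. ⊥bis P0·P1 via (6.535,23.975): [(0, 25.1548) (10, 23.3494) (10, 59) (0, 59)]  |A|=347.4787
3. ⊥bis P0·P2 via (8.08,43.41): [(0, 42.602) (0, 25.1548) (10, 23.3494) (10, 43.602)]  |A|=188.4987
4. ⊥bis P0·P3 via (6.225,40.525): [(0, 36.6599) (0, 25.1548) (10, 23.3494) (10, 42.8689)]  |A|=155.1227
5. ⊥bis P0·P4 via (6.46,33.61): [(1.5886, 37.6463) (10, 30.6769) (10, 42.8689)]  |A|=51.2759
6. ⊥bis P0·P5 via (6.29,44.305): [(1.5886, 37.6463) (10, 30.6769) (10, 42.8689)]  |A|=51.2759
7. ⊥bis P0·P6 via (4.85,33.92): [(2.2349, 38.0475) (3.4842, 36.0757) (10, 30.6769) (10, 42.8689)]  |A|=50.3881
8. canonical 4-gon: [(2.2349, 38.0475) (3.4842, 36.0757) (10, 30.6769) (10, 42.8689)]
9. shoelace: 50.3881

Area of P0's cell: 50.3881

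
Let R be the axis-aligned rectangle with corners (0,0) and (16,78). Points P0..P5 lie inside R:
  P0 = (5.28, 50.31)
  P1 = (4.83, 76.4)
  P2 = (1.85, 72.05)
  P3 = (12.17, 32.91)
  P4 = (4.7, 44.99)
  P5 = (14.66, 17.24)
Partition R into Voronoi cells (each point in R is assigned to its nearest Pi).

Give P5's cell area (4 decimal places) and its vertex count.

1. box [0,16]×[0,78]: [(0, 0) (16, 0) (16, 78) (0, 78)]
2. ⊥bis P5·P0 via (9.97,33.775): [(0, 30.9471) (0, 0) (16, 0) (16, 35.4854)]  |A|=531.4596
3. ⊥bis P5·P1 via (9.745,46.82): [(0, 30.9471) (0, 0) (16, 0) (16, 35.4854)]  |A|=531.4596
4. ⊥bis P5·P2 via (8.255,44.645): [(0, 30.9471) (0, 0) (16, 0) (16, 35.4854)]  |A|=531.4596
5. ⊥bis P5·P3 via (13.415,25.075): [(0, 22.9433) (0, 0) (16, 0) (16, 25.4858)]  |A|=387.4327
6. ⊥bis P5·P4 via (9.68,31.115): [(0, 22.9433) (0, 0) (16, 0) (16, 25.4858)]  |A|=387.4327
7. canonical 4-gon: [(0, 22.9433) (0, 0) (16, 0) (16, 25.4858)]
8. shoelace: 387.4327

Area of P5's cell: 387.4327 (4 vertices)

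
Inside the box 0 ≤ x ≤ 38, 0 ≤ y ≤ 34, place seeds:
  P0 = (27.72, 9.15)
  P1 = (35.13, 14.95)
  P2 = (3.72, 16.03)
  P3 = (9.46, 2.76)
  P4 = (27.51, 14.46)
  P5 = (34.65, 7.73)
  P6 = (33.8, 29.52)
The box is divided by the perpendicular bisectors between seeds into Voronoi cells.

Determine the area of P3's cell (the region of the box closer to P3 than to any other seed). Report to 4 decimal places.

Area of P3's cell: 190.7105

1. box [0,38]×[0,34]: [(0, 0) (38, 0) (38, 34) (0, 34)]
2. ⊥bis P3·P0 via (18.59,5.955): [(0, 0) (20.6739, 0) (8.7758, 34) (0, 34)]  |A|=500.6451
3. ⊥bis P3·P1 via (22.295,8.855): [(0, 0) (20.6739, 0) (8.7758, 34) (0, 34)]  |A|=500.6451
4. ⊥bis P3·P2 via (6.59,9.395): [(0, 6.5445) (0, 0) (20.6739, 0) (15.9668, 13.451)]  |A|=191.2895
5. ⊥bis P3·P4 via (18.485,8.61): [(15.4828, 13.2416) (0, 6.5445) (0, 0) (20.6739, 0) (16.694, 11.3731)]  |A|=190.7105
6. ⊥bis P3·P5 via (22.055,5.245): [(15.4828, 13.2416) (0, 6.5445) (0, 0) (20.6739, 0) (16.694, 11.3731)]  |A|=190.7105
7. ⊥bis P3·P6 via (21.63,16.14): [(15.4828, 13.2416) (0, 6.5445) (0, 0) (20.6739, 0) (16.694, 11.3731)]  |A|=190.7105
8. canonical 5-gon: [(15.4828, 13.2416) (0, 6.5445) (0, 0) (20.6739, 0) (16.694, 11.3731)]
9. shoelace: 190.7105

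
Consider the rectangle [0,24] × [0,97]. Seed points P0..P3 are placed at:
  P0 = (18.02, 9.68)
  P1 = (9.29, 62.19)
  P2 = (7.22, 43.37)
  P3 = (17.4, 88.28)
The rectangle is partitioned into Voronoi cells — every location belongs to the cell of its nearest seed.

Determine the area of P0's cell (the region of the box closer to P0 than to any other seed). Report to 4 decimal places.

Area of P0's cell: 631.8299

1. box [0,24]×[0,97]: [(0, 0) (24, 0) (24, 97) (0, 97)]
2. ⊥bis P0·P1 via (13.655,35.935): [(0, 33.6648) (0, 0) (24, 0) (24, 37.6549)]  |A|=855.8364
3. ⊥bis P0·P2 via (12.62,26.525): [(0, 22.4794) (0, 0) (24, 0) (24, 30.1731)]  |A|=631.8299
4. ⊥bis P0·P3 via (17.71,48.98): [(0, 22.4794) (0, 0) (24, 0) (24, 30.1731)]  |A|=631.8299
5. canonical 4-gon: [(0, 22.4794) (0, 0) (24, 0) (24, 30.1731)]
6. shoelace: 631.8299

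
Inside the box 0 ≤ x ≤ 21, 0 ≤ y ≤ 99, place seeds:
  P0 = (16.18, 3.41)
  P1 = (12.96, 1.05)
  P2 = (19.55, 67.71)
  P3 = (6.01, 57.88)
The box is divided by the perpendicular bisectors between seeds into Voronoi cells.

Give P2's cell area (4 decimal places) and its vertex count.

1. box [0,21]×[0,99]: [(0, 0) (21, 0) (21, 99) (0, 99)]
2. ⊥bis P2·P0 via (17.865,35.56): [(0, 36.4963) (21, 35.3957) (21, 99) (0, 99)]  |A|=1324.1339
3. ⊥bis P2·P1 via (16.255,34.38): [(0, 36.4963) (21, 35.3957) (21, 99) (0, 99)]  |A|=1324.1339
4. ⊥bis P2·P3 via (12.78,62.795): [(0, 80.3984) (21, 51.4726) (21, 99) (0, 99)]  |A|=694.3543
5. canonical 4-gon: [(0, 80.3984) (21, 51.4726) (21, 99) (0, 99)]
6. shoelace: 694.3543

Area of P2's cell: 694.3543 (4 vertices)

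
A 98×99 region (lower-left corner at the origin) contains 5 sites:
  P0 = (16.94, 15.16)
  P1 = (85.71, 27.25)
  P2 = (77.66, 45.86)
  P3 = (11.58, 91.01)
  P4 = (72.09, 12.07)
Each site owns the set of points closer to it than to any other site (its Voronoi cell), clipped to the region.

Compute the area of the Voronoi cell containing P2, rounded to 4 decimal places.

1. box [0,98]×[0,99]: [(0, 0) (98, 0) (98, 99) (0, 99)]
2. ⊥bis P2·P0 via (47.3,30.51): [(62.7258, 0) (98, 0) (98, 99) (12.6715, 99)]  |A|=5969.8321
3. ⊥bis P2·P1 via (81.685,36.555): [(50.9627, 23.2657) (98, 43.6123) (98, 99) (12.6715, 99)]  |A|=4533.7924
4. ⊥bis P2·P3 via (44.62,68.435): [(35.1401, 54.5605) (50.9627, 23.2657) (98, 43.6123) (98, 99) (65.5039, 99)]  |A|=3359.8691
5. ⊥bis P2·P4 via (74.875,28.965): [(35.1401, 54.5605) (45.645, 33.7833) (67.101, 30.2465) (98, 43.6123) (98, 99) (65.5039, 99)]  |A|=3256.44
6. canonical 6-gon: [(35.1401, 54.5605) (45.645, 33.7833) (67.101, 30.2465) (98, 43.6123) (98, 99) (65.5039, 99)]
7. shoelace: 3256.44

Area of P2's cell: 3256.4400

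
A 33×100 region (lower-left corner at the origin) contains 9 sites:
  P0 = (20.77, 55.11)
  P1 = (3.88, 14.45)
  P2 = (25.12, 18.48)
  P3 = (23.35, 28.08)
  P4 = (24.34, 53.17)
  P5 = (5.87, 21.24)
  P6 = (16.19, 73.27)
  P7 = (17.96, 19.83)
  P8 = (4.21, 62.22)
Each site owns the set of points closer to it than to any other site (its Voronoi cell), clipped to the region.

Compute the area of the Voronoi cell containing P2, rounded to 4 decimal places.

1. box [0,33]×[0,100]: [(0, 0) (33, 0) (33, 100) (0, 100)]
2. ⊥bis P2·P0 via (22.945,36.795): [(0, 34.0702) (0, 0) (33, 0) (33, 37.9891)]  |A|=1188.9776
3. ⊥bis P2·P1 via (14.5,16.465): [(10.9138, 35.3662) (17.624, 0) (33, 0) (33, 37.9891)]  |A|=691.4136
4. ⊥bis P2·P3 via (24.235,23.28): [(13.5797, 21.3154) (17.624, 0) (33, 0) (33, 24.896)]  |A|=405.6173
5. ⊥bis P2·P4 via (24.73,35.825): [(13.5797, 21.3154) (17.624, 0) (33, 0) (33, 24.896)]  |A|=405.6173
6. ⊥bis P2·P5 via (15.495,19.86): [(15.7613, 21.7177) (14.7895, 14.9393) (17.624, 0) (33, 0) (33, 24.896)]  |A|=398.4187
7. ⊥bis P2·P6 via (20.655,45.875): [(15.7613, 21.7177) (14.7895, 14.9393) (17.624, 0) (33, 0) (33, 24.896)]  |A|=398.4187
8. ⊥bis P2·P7 via (21.54,19.155): [(22.2487, 22.9138) (17.9284, 0) (33, 0) (33, 24.896)]  |A|=306.5063
9. ⊥bis P2·P8 via (14.665,40.35): [(22.2487, 22.9138) (17.9284, 0) (33, 0) (33, 24.896)]  |A|=306.5063
10. canonical 4-gon: [(22.2487, 22.9138) (17.9284, 0) (33, 0) (33, 24.896)]
11. shoelace: 306.5063

Area of P2's cell: 306.5063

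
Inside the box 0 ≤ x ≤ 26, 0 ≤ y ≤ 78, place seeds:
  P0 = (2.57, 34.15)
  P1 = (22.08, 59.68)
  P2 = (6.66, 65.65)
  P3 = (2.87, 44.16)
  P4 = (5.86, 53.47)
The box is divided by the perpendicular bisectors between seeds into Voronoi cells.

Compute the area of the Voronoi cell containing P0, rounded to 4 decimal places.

Area of P0's cell: 1007.3155

1. box [0,26]×[0,78]: [(0, 0) (26, 0) (26, 78) (0, 78)]
2. ⊥bis P0·P1 via (12.325,46.915): [(0, 56.3338) (0, 0) (26, 0) (26, 36.4646)]  |A|=1206.3783
3. ⊥bis P0·P2 via (4.615,49.9): [(9.1975, 49.305) (0, 50.4992) (0, 0) (26, 0) (26, 36.4646)]  |A|=1179.5466
4. ⊥bis P0·P3 via (2.72,39.155): [(23.286, 38.5386) (0, 39.2365) (0, 0) (26, 0) (26, 36.4646)]  |A|=1007.3155
5. ⊥bis P0·P4 via (4.215,43.81): [(23.286, 38.5386) (0, 39.2365) (0, 0) (26, 0) (26, 36.4646)]  |A|=1007.3155
6. canonical 5-gon: [(23.286, 38.5386) (0, 39.2365) (0, 0) (26, 0) (26, 36.4646)]
7. shoelace: 1007.3155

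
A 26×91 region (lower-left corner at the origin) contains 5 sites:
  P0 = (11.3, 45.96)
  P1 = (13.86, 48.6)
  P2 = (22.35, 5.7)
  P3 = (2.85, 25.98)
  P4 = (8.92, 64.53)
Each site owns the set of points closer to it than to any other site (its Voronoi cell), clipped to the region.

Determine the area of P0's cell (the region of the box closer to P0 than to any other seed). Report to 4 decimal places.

Area of P0's cell: 334.5924

1. box [0,26]×[0,91]: [(0, 0) (26, 0) (26, 91) (0, 91)]
2. ⊥bis P0·P1 via (12.58,47.28): [(0, 59.4788) (0, 0) (26, 0) (26, 34.2667)]  |A|=1218.6909
3. ⊥bis P0·P2 via (16.825,25.83): [(0, 59.4788) (0, 21.2121) (26, 28.3482) (26, 34.2667)]  |A|=574.4065
4. ⊥bis P0·P3 via (7.075,35.97): [(0, 59.4788) (0, 38.9622) (25.4522, 28.1979) (26, 28.3482) (26, 34.2667)]  |A|=348.5175
5. ⊥bis P0·P4 via (10.11,55.245): [(5.0366, 54.5948) (0, 53.9493) (0, 38.9622) (25.4522, 28.1979) (26, 28.3482) (26, 34.2667)]  |A|=334.5924
6. canonical 6-gon: [(5.0366, 54.5948) (0, 53.9493) (0, 38.9622) (25.4522, 28.1979) (26, 28.3482) (26, 34.2667)]
7. shoelace: 334.5924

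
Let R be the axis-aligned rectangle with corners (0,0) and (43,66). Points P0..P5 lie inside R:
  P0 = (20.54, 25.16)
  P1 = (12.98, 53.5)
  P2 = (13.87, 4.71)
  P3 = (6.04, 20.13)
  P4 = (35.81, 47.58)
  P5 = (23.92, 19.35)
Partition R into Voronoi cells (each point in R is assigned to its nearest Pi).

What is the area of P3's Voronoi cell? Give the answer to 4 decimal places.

Area of P3's cell: 330.1246

1. box [0,43]×[0,66]: [(0, 0) (43, 0) (43, 66) (0, 66)]
2. ⊥bis P3·P0 via (13.29,22.645): [(0, 60.9561) (0, 0) (21.1455, 0)]  |A|=644.4731
3. ⊥bis P3·P1 via (9.51,36.815): [(8.2862, 37.0695) (0, 38.7928) (0, 0) (21.1455, 0)]  |A|=552.6484
4. ⊥bis P3·P2 via (9.955,12.42): [(15.8063, 15.3912) (8.2862, 37.0695) (0, 38.7928) (0, 7.365)]  |A|=331.7144
5. ⊥bis P3·P4 via (20.925,33.855): [(15.8063, 15.3912) (8.2862, 37.0695) (0, 38.7928) (0, 7.365)]  |A|=331.7144
6. ⊥bis P3·P5 via (14.98,19.74): [(14.7673, 14.8636) (14.9038, 17.9929) (8.2862, 37.0695) (0, 38.7928) (0, 7.365)]  |A|=330.1246
7. canonical 5-gon: [(14.7673, 14.8636) (14.9038, 17.9929) (8.2862, 37.0695) (0, 38.7928) (0, 7.365)]
8. shoelace: 330.1246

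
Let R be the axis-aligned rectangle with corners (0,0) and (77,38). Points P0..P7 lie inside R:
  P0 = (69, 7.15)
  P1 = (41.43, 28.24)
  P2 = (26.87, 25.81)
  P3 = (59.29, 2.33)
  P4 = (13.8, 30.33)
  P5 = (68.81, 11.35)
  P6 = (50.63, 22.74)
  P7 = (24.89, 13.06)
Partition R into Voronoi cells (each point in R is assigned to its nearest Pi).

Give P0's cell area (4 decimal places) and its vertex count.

Area of P0's cell: 118.7793 (4 vertices)

1. box [0,77]×[0,38]: [(0, 0) (77, 0) (77, 38) (0, 38)]
2. ⊥bis P0·P1 via (55.215,17.695): [(41.679, 0) (77, 0) (77, 38) (70.7476, 38)]  |A|=789.8955
3. ⊥bis P0·P2 via (47.935,16.48): [(41.679, 0) (77, 0) (77, 38) (70.7476, 38)]  |A|=789.8955
4. ⊥bis P0·P3 via (64.145,4.74): [(56.7307, 19.6764) (66.4979, 0) (77, 0) (77, 38) (70.7476, 38)]  |A|=545.7226
5. ⊥bis P0·P4 via (41.4,18.74): [(56.7307, 19.6764) (66.4979, 0) (77, 0) (77, 38) (70.7476, 38)]  |A|=545.7226
6. ⊥bis P0·P5 via (68.905,9.25): [(62.06, 8.9403) (66.4979, 0) (77, 0) (77, 9.6162)]  |A|=118.7793
7. ⊥bis P0·P6 via (59.815,14.945): [(62.06, 8.9403) (66.4979, 0) (77, 0) (77, 9.6162)]  |A|=118.7793
8. ⊥bis P0·P7 via (46.945,10.105): [(62.06, 8.9403) (66.4979, 0) (77, 0) (77, 9.6162)]  |A|=118.7793
9. canonical 4-gon: [(62.06, 8.9403) (66.4979, 0) (77, 0) (77, 9.6162)]
10. shoelace: 118.7793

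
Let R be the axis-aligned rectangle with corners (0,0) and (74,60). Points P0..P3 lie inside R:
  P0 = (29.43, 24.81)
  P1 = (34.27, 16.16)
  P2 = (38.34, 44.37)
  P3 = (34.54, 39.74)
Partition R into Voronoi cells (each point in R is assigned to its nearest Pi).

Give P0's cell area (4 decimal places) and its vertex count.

1. box [0,74]×[0,60]: [(0, 0) (74, 0) (74, 60) (0, 60)]
2. ⊥bis P0·P1 via (31.85,20.485): [(0, 2.6637) (74, 44.0695) (74, 60) (0, 60)]  |A|=2710.8702
3. ⊥bis P0·P2 via (33.885,34.59): [(0, 50.0253) (0, 2.6637) (46.659, 28.7712)]  |A|=1104.9223
4. ⊥bis P0·P3 via (31.985,32.275): [(0, 43.2223) (0, 2.6637) (44.9751, 27.829)]  |A|=912.0625
5. canonical 3-gon: [(0, 43.2223) (0, 2.6637) (44.9751, 27.829)]
6. shoelace: 912.0625

Area of P0's cell: 912.0625 (3 vertices)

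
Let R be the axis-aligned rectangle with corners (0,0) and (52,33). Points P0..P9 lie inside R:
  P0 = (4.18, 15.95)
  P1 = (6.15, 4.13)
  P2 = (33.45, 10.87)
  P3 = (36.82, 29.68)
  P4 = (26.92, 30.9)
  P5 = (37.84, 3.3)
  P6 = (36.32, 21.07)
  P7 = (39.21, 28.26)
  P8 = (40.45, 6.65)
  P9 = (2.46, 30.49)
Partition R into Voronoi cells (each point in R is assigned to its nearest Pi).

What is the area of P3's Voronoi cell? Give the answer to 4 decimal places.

Area of P3's cell: 48.0788

1. box [0,52]×[0,33]: [(0, 0) (52, 0) (52, 33) (0, 33)]
2. ⊥bis P3·P0 via (20.5,22.815): [(30.0971, 0) (52, 0) (52, 33) (16.2157, 33)]  |A|=951.8387
3. ⊥bis P3·P1 via (21.485,16.905): [(24.5171, 13.2653) (35.5679, 0) (52, 0) (52, 33) (16.2157, 33)]  |A|=915.5528
4. ⊥bis P3·P2 via (35.135,20.275): [(20.4627, 22.9037) (52, 17.2535) (52, 33) (16.2157, 33)]  |A|=428.9464
5. ⊥bis P3·P4 via (31.87,30.29): [(30.733, 21.0637) (52, 17.2535) (52, 33) (32.204, 33)]  |A|=285.5868
6. ⊥bis P3·P5 via (37.33,16.49): [(30.733, 21.0637) (52, 17.2535) (52, 33) (32.204, 33)]  |A|=285.5868
7. ⊥bis P3·P6 via (36.57,25.375): [(31.302, 25.6809) (52, 24.4789) (52, 33) (32.204, 33)]  |A|=160.6287
8. ⊥bis P3·P7 via (38.015,28.97): [(31.302, 25.6809) (35.9021, 25.4138) (40.4094, 33) (32.204, 33)]  |A|=48.0788
9. ⊥bis P3·P8 via (38.635,18.165): [(31.302, 25.6809) (35.9021, 25.4138) (40.4094, 33) (32.204, 33)]  |A|=48.0788
10. ⊥bis P3·P9 via (19.64,30.085): [(31.302, 25.6809) (35.9021, 25.4138) (40.4094, 33) (32.204, 33)]  |A|=48.0788
11. canonical 4-gon: [(31.302, 25.6809) (35.9021, 25.4138) (40.4094, 33) (32.204, 33)]
12. shoelace: 48.0788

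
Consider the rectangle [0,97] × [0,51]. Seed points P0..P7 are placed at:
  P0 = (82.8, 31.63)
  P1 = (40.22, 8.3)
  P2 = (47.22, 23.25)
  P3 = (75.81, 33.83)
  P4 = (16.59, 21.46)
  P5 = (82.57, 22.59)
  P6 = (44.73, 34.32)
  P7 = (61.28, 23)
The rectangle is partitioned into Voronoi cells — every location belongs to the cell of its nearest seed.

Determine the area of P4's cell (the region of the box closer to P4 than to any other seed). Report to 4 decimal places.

1. box [0,97]×[0,51]: [(0, 0) (97, 0) (97, 51) (0, 51)]
2. ⊥bis P4·P0 via (49.695,26.545): [(0, 0) (53.7724, 0) (45.9387, 51) (0, 51)]  |A|=2542.6312
3. ⊥bis P4·P1 via (28.405,14.88): [(0, 0) (20.118, 0) (46.4969, 47.3657) (45.9387, 51) (0, 51)]  |A|=1745.6012
4. ⊥bis P4·P2 via (31.905,22.355): [(0, 0) (20.118, 0) (31.968, 21.2776) (30.231, 51) (0, 51)]  |A|=1478.4837
5. ⊥bis P4·P3 via (46.2,27.645): [(0, 0) (20.118, 0) (31.968, 21.2776) (30.231, 51) (0, 51)]  |A|=1478.4837
6. ⊥bis P4·P5 via (49.58,22.025): [(0, 0) (20.118, 0) (31.968, 21.2776) (30.231, 51) (0, 51)]  |A|=1478.4837
7. ⊥bis P4·P6 via (30.66,27.89): [(0, 0) (20.118, 0) (31.968, 21.2776) (31.7167, 25.5778) (20.0987, 51) (0, 51)]  |A|=1349.6913
8. ⊥bis P4·P7 via (38.935,22.23): [(0, 0) (20.118, 0) (31.968, 21.2776) (31.7167, 25.5778) (20.0987, 51) (0, 51)]  |A|=1349.6913
9. canonical 6-gon: [(0, 0) (20.118, 0) (31.968, 21.2776) (31.7167, 25.5778) (20.0987, 51) (0, 51)]
10. shoelace: 1349.6913

Area of P4's cell: 1349.6913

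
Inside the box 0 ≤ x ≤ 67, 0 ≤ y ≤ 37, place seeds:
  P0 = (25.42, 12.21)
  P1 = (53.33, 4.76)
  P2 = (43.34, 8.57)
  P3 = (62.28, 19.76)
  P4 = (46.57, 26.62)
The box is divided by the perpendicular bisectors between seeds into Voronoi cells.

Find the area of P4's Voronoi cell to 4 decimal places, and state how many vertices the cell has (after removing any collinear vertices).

1. box [0,67]×[0,37]: [(0, 0) (67, 0) (67, 37) (0, 37)]
2. ⊥bis P4·P0 via (35.995,19.415): [(49.2229, 0) (67, 0) (67, 37) (24.0139, 37)]  |A|=1124.1188
3. ⊥bis P4·P1 via (49.95,15.69): [(40.5198, 12.7738) (67, 20.9626) (67, 37) (24.0139, 37)]  |A|=733.032
4. ⊥bis P4·P2 via (44.955,17.595): [(36.1631, 19.1683) (52.0212, 16.3305) (67, 20.9626) (67, 37) (24.0139, 37)]  |A|=688.5113
5. ⊥bis P4·P3 via (54.425,23.19): [(36.1631, 19.1683) (51.4726, 16.4287) (60.4553, 37) (24.0139, 37)]  |A|=494.679
6. canonical 4-gon: [(36.1631, 19.1683) (51.4726, 16.4287) (60.4553, 37) (24.0139, 37)]
7. shoelace: 494.679

Area of P4's cell: 494.6790 (4 vertices)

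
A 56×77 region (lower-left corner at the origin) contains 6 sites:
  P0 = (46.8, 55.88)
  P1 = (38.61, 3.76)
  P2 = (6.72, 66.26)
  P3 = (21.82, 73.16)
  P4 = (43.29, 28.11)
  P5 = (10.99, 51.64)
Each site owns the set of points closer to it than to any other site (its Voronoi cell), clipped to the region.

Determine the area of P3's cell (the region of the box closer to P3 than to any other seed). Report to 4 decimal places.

1. box [0,56]×[0,77]: [(0, 0) (56, 0) (56, 77) (0, 77)]
2. ⊥bis P3·P0 via (34.31,64.52): [(0, 14.9214) (42.9431, 77) (0, 77)]  |A|=1332.9232
3. ⊥bis P3·P1 via (30.215,38.46): [(0, 31.1501) (13.4826, 34.4119) (42.9431, 77) (0, 77)]  |A|=1223.5206
4. ⊥bis P3·P2 via (14.27,69.71): [(23.6701, 49.1389) (42.9431, 77) (10.9388, 77)]  |A|=445.8376
5. ⊥bis P3·P4 via (32.555,50.635): [(23.6701, 49.1389) (42.9431, 77) (10.9388, 77)]  |A|=445.8376
6. ⊥bis P3·P5 via (16.405,62.4): [(17.9703, 61.6123) (28.5986, 56.2636) (42.9431, 77) (10.9388, 77)]  |A|=394.7954
7. canonical 4-gon: [(17.9703, 61.6123) (28.5986, 56.2636) (42.9431, 77) (10.9388, 77)]
8. shoelace: 394.7954

Area of P3's cell: 394.7954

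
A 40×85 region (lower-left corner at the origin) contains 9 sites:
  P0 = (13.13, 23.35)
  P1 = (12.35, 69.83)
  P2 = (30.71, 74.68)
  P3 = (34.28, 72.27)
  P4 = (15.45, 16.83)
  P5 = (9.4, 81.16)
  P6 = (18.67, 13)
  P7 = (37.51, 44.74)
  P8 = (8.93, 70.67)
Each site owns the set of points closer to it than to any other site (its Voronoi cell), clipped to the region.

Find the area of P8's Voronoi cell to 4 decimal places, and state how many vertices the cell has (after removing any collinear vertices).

1. box [0,40]×[0,85]: [(0, 0) (40, 0) (40, 85) (0, 85)]
2. ⊥bis P8·P0 via (11.03,47.01): [(0, 46.031) (40, 49.5813) (40, 85) (0, 85)]  |A|=1487.7538
3. ⊥bis P8·P1 via (10.64,70.25): [(0, 46.031) (4.796, 46.4567) (14.2628, 85) (0, 85)]  |A|=368.3161
4. ⊥bis P8·P2 via (19.82,72.675): [(0, 46.031) (4.796, 46.4567) (14.2628, 85) (0, 85)]  |A|=368.3161
5. ⊥bis P8·P3 via (21.605,71.47): [(0, 46.031) (4.796, 46.4567) (14.2628, 85) (0, 85)]  |A|=368.3161
6. ⊥bis P8·P4 via (12.19,43.75): [(0, 46.031) (4.796, 46.4567) (14.2628, 85) (0, 85)]  |A|=368.3161
7. ⊥bis P8·P5 via (9.165,75.915): [(0, 76.3256) (0, 46.031) (4.796, 46.4567) (12.0002, 75.788)]  |A|=250.5743
8. ⊥bis P8·P6 via (13.8,41.835): [(0, 76.3256) (0, 46.031) (4.796, 46.4567) (12.0002, 75.788)]  |A|=250.5743
9. ⊥bis P8·P7 via (23.22,57.705): [(0, 76.3256) (0, 46.031) (4.796, 46.4567) (12.0002, 75.788)]  |A|=250.5743
10. canonical 4-gon: [(0, 76.3256) (0, 46.031) (4.796, 46.4567) (12.0002, 75.788)]
11. shoelace: 250.5743

Area of P8's cell: 250.5743 (4 vertices)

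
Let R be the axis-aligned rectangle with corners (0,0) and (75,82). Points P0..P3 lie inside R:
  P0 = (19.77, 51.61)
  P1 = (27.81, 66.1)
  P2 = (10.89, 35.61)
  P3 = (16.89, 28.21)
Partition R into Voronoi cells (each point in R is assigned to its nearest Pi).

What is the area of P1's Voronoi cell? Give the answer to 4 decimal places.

1. box [0,75]×[0,82]: [(0, 0) (75, 0) (75, 82) (0, 82)]
2. ⊥bis P1·P0 via (23.79,58.855): [(0, 72.0552) (75, 30.4403) (75, 82) (0, 82)]  |A|=2306.4154
3. ⊥bis P1·P2 via (19.35,50.855): [(0, 72.0552) (75, 30.4403) (75, 82) (0, 82)]  |A|=2306.4154
4. ⊥bis P1·P3 via (22.35,47.155): [(0, 72.0552) (69.222, 33.6464) (75, 31.9811) (75, 82) (0, 82)]  |A|=2301.964
5. canonical 5-gon: [(0, 72.0552) (69.222, 33.6464) (75, 31.9811) (75, 82) (0, 82)]
6. shoelace: 2301.964

Area of P1's cell: 2301.9640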